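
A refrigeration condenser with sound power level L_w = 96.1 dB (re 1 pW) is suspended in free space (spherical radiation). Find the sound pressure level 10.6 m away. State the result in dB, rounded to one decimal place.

L_p = L_w − 10·log₁₀(4π·r²) with r = 10.6 m.
4π·r² = 1412 m², 10·log₁₀ of that is 31.498 dB.
L_p = 96.1 − 31.498 = 64.60 dB.

64.6 dB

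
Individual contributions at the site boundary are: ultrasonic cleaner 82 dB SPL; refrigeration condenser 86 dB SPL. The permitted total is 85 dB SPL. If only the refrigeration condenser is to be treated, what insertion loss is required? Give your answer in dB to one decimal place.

4.0 dB

The untreated sources together contribute 10^(82/10) = 1.585e+08, i.e. 82.00 dB SPL.
The limit corresponds to 10^(85/10) = 3.162e+08; subtracting the fixed part leaves 1.577e+08 for the refrigeration condenser, i.e. 81.98 dB SPL.
So the refrigeration condenser must be reduced from 86 to 81.98 dB SPL: IL = 4.02 dB.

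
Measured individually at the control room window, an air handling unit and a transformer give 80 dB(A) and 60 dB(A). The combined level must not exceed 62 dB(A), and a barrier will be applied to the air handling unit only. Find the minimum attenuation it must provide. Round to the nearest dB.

The untreated sources together contribute 10^(60/10) = 1.000e+06, i.e. 60.00 dB(A).
To meet 62 dB(A) overall, the treated air handling unit may contribute at most 10^(62/10) − 1.000e+06 = 5.849e+05, i.e. 57.67 dB(A).
So the air handling unit must be reduced from 80 to 57.67 dB(A): IL = 22.33 dB.

22 dB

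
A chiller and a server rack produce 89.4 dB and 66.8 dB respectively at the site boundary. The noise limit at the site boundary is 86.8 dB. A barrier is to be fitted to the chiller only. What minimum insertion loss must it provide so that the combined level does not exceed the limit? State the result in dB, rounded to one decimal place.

Everything except the chiller sums to 10^(66.8/10) = 4.786e+06 in linear terms, 66.80 dB.
The limit corresponds to 10^(86.8/10) = 4.786e+08; subtracting the fixed part leaves 4.738e+08 for the chiller, i.e. 86.76 dB.
So the chiller must be reduced from 89.4 to 86.76 dB: IL = 2.64 dB.

2.6 dB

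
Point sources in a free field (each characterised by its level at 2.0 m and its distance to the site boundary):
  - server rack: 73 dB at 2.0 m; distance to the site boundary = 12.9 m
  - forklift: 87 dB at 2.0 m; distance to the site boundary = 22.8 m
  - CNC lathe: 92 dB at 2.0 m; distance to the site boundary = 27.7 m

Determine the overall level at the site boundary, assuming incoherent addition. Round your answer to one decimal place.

First find each source's level at the receiver (point-source: −20·log₁₀(r/r_ref)), then combine on an intensity basis.
server rack: 73 − 20·log₁₀(12.9/2.0) = 73 − 16.19 = 56.81 dB.
forklift: 87 − 20·log₁₀(22.8/2.0) = 87 − 21.14 = 65.86 dB.
CNC lathe: 92 − 20·log₁₀(27.7/2.0) = 92 − 22.83 = 69.17 dB.
Σ 10^(L/10) = 1.260e+07 → L_total = 10·log₁₀(1.260e+07) = 71.00 dB.

71.0 dB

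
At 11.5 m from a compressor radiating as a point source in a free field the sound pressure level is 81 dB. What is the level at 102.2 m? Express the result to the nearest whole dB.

62 dB

For a point source, L₂ = L₁ − 20·log₁₀(r₂/r₁).
L₂ = 81 − 20·log₁₀(102.2/11.5) = 81 − 18.975 = 62.02 dB.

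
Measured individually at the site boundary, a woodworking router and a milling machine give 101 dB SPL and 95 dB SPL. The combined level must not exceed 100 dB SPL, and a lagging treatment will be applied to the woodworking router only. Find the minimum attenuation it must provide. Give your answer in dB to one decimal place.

Everything except the woodworking router sums to 10^(95/10) = 3.162e+09 in linear terms, 95.00 dB SPL.
The limit corresponds to 10^(100/10) = 1.000e+10; subtracting the fixed part leaves 6.838e+09 for the woodworking router, i.e. 98.35 dB SPL.
Required insertion loss = 101 − 98.35 = 2.65 dB.

2.7 dB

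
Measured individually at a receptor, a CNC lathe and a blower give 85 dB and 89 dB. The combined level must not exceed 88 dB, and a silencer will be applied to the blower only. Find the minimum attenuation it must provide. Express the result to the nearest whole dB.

4 dB

Everything except the blower sums to 10^(85/10) = 3.162e+08 in linear terms, 85.00 dB.
The limit corresponds to 10^(88/10) = 6.310e+08; subtracting the fixed part leaves 3.147e+08 for the blower, i.e. 84.98 dB.
Required insertion loss = 89 − 84.98 = 4.02 dB.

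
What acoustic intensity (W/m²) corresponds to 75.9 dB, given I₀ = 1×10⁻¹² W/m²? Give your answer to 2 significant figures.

I/I₀ = 10^(75.9/10) = 3.89e+07, so I = 3.89e+07 × 10⁻¹² W/m².

3.9e-05 W/m²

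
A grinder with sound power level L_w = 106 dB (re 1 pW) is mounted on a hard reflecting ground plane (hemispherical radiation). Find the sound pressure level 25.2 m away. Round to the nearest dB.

70 dB

The power spreads over a hemisphere of area 2π·r², so L_p = L_w − 10·log₁₀(2π·r²).
2π·r² = 3990 m², 10·log₁₀ of that is 36.010 dB.
L_p = 106 − 36.010 = 69.99 dB.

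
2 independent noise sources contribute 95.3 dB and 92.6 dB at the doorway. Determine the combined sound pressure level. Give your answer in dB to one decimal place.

97.2 dB

Incoherent sources combine by intensity addition: L_total = 10·log₁₀(Σ 10^(L_i/10)).
Σ 10^(L/10) = 10^(95.3/10) + 10^(92.6/10) = 5.208e+09.
L_total = 10·log₁₀(5.208e+09) = 97.17 dB.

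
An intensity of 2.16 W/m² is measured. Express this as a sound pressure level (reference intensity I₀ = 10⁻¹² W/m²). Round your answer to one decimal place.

L = 10·log₁₀(I/I₀) = 10·log₁₀(2.16/10⁻¹²) = 10·log₁₀(2.16×10^12).
L = 10·(0.3345 + 12) = 123.34 dB.

123.3 dB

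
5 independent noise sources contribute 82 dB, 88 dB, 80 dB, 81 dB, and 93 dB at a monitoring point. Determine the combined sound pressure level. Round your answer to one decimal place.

For uncorrelated sources the intensities add, so convert each level to linear form, sum, and take 10·log₁₀ of the total.
Σ 10^(L/10) = 10^(82/10) + 10^(88/10) + 10^(80/10) + 10^(81/10) + 10^(93/10) = 3.011e+09.
L_total = 10·log₁₀(3.011e+09) = 94.79 dB.

94.8 dB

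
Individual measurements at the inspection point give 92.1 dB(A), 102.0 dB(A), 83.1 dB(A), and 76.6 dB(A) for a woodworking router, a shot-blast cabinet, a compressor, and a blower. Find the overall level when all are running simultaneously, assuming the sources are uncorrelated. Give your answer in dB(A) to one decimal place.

102.5 dB(A)

For uncorrelated sources the intensities add, so convert each level to linear form, sum, and take 10·log₁₀ of the total.
Σ 10^(L/10) = 10^(92.1/10) + 10^(102.0/10) + 10^(83.1/10) + 10^(76.6/10) = 1.772e+10.
L_total = 10·log₁₀(1.772e+10) = 102.48 dB(A).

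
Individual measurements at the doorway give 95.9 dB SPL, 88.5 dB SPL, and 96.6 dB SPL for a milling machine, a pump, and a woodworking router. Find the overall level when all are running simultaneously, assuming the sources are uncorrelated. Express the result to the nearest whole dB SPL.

100 dB SPL

Incoherent sources combine by intensity addition: L_total = 10·log₁₀(Σ 10^(L_i/10)).
Σ 10^(L/10) = 10^(95.9/10) + 10^(88.5/10) + 10^(96.6/10) = 9.169e+09.
L_total = 10·log₁₀(9.169e+09) = 99.62 dB SPL.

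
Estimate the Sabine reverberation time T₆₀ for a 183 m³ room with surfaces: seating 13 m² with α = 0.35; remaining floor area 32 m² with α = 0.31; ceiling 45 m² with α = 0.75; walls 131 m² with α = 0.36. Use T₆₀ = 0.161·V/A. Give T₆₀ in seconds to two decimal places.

Total absorption A = 13·0.35 + 32·0.31 + 45·0.75 + 131·0.36 = 95.38 m² sabins.
T₆₀ = 0.161·V/A = 0.161·183/95.38 = 0.309 s.

0.31 s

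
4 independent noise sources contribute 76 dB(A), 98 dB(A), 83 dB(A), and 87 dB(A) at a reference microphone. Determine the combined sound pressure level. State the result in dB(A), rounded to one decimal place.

For uncorrelated sources the intensities add, so convert each level to linear form, sum, and take 10·log₁₀ of the total.
Σ 10^(L/10) = 10^(76/10) + 10^(98/10) + 10^(83/10) + 10^(87/10) = 7.050e+09.
L_total = 10·log₁₀(7.050e+09) = 98.48 dB(A).

98.5 dB(A)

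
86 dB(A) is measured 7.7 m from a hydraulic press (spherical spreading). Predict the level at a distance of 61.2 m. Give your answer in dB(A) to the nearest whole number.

Spherical spreading from a point source gives a 20·log₁₀(r₂/r₁) drop.
L₂ = 86 − 20·log₁₀(61.2/7.7) = 86 − 18.005 = 67.99 dB(A).

68 dB(A)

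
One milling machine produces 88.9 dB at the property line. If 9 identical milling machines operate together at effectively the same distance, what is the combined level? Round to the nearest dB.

98 dB

With 9 equal, uncorrelated contributions the intensity is 9× that of one unit, giving a rise of 10·log₁₀ 9.
L_total = 88.9 + 10·log₁₀(9) = 88.9 + 9.542 = 98.44 dB.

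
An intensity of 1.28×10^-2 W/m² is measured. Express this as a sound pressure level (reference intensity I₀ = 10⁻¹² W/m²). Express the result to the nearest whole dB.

101 dB

I/I₀ = 1.28×10^-2/10⁻¹² = 1.28×10^10, and L = 10·log₁₀(I/I₀).
L = 10·(0.1072 + 10) = 101.07 dB.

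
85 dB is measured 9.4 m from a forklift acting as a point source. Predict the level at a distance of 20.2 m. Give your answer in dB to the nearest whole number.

Spherical spreading from a point source gives a 20·log₁₀(r₂/r₁) drop.
L₂ = 85 − 20·log₁₀(20.2/9.4) = 85 − 6.644 = 78.36 dB.

78 dB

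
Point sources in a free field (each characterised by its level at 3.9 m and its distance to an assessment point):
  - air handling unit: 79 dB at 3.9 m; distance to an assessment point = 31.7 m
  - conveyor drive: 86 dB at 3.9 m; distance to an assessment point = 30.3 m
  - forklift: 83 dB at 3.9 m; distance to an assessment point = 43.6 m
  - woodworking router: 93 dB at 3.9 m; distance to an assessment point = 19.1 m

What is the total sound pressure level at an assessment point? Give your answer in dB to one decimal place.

79.7 dB

Apply inverse-square spreading to bring every level to the receiver, then sum 10^(L/10).
air handling unit: 79 − 20·log₁₀(31.7/3.9) = 79 − 18.20 = 60.80 dB.
conveyor drive: 86 − 20·log₁₀(30.3/3.9) = 86 − 17.81 = 68.19 dB.
forklift: 83 − 20·log₁₀(43.6/3.9) = 83 − 20.97 = 62.03 dB.
woodworking router: 93 − 20·log₁₀(19.1/3.9) = 93 − 13.80 = 79.20 dB.
Σ 10^(L/10) = 9.258e+07 → L_total = 10·log₁₀(9.258e+07) = 79.67 dB.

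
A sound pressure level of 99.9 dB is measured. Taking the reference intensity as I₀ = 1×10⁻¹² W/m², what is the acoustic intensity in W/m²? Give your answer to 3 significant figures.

I/I₀ = 10^(99.9/10) = 9.772e+09, so I = 9.772e+09 × 10⁻¹² W/m².

0.00977 W/m²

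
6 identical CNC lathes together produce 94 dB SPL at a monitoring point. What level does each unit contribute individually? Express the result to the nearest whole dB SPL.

86 dB SPL

Dividing the total intensity by 6 lowers the level by 10·log₁₀ 6 = 7.782 dB: L₁ = 94 − 7.782.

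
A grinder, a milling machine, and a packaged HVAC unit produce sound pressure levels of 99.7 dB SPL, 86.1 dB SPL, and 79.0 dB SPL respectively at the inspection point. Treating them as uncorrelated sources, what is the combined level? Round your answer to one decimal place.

99.9 dB SPL

Incoherent sources combine by intensity addition: L_total = 10·log₁₀(Σ 10^(L_i/10)).
Σ 10^(L/10) = 10^(99.7/10) + 10^(86.1/10) + 10^(79.0/10) = 9.819e+09.
L_total = 10·log₁₀(9.819e+09) = 99.92 dB SPL.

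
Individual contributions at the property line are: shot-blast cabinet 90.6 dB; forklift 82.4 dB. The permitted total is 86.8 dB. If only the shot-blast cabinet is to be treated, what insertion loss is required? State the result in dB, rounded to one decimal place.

5.8 dB

Fixed contribution from the other source: Σ 10^(L/10) = 10^(82.4/10) = 1.738e+08 (82.40 dB).
The limit corresponds to 10^(86.8/10) = 4.786e+08; subtracting the fixed part leaves 3.049e+08 for the shot-blast cabinet, i.e. 84.84 dB.
So the shot-blast cabinet must be reduced from 90.6 to 84.84 dB: IL = 5.76 dB.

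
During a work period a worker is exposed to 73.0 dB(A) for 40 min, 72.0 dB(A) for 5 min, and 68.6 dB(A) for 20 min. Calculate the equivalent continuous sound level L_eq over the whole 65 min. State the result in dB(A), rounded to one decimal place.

The energy average is taken in the linear domain: L_eq = 10·log₁₀[(Σ tᵢ·10^(Lᵢ/10))/T], T = 65 min.
Σ tᵢ·10^(Lᵢ/10) = 40·10^(73.0/10) + 5·10^(72.0/10) + 20·10^(68.6/10) = 1.022e+09.
L_eq = 10·log₁₀(1.022e+09/65) = 71.97 dB(A).

72.0 dB(A)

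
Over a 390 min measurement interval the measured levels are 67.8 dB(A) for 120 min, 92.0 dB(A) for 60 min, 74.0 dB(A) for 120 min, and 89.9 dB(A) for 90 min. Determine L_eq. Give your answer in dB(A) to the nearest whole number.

87 dB(A)

L_eq = 10·log₁₀[(1/T)·Σ tᵢ·10^(Lᵢ/10)] with T = 390 min.
Σ tᵢ·10^(Lᵢ/10) = 120·10^(67.8/10) + 60·10^(92.0/10) + 120·10^(74.0/10) + 90·10^(89.9/10) = 1.868e+11.
L_eq = 10·log₁₀(1.868e+11/390) = 86.80 dB(A).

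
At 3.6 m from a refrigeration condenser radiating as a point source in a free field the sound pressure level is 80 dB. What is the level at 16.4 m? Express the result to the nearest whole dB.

Spherical spreading from a point source gives a 20·log₁₀(r₂/r₁) drop.
L₂ = 80 − 20·log₁₀(16.4/3.6) = 80 − 13.171 = 66.83 dB.

67 dB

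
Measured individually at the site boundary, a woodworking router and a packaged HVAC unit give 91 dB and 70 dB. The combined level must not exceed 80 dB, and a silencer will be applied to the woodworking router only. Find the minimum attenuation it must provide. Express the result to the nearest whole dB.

11 dB

Fixed contribution from the other source: Σ 10^(L/10) = 10^(70/10) = 1.000e+07 (70.00 dB).
The limit corresponds to 10^(80/10) = 1.000e+08; subtracting the fixed part leaves 9.000e+07 for the woodworking router, i.e. 79.54 dB.
So the woodworking router must be reduced from 91 to 79.54 dB: IL = 11.46 dB.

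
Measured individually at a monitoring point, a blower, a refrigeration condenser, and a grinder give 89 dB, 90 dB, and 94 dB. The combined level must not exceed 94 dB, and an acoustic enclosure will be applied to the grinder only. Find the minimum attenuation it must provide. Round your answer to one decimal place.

Fixed contribution from the other sources: Σ 10^(L/10) = 10^(89/10) + 10^(90/10) = 1.794e+09 (92.54 dB).
To meet 94 dB overall, the treated grinder may contribute at most 10^(94/10) − 1.794e+09 = 7.176e+08, i.e. 88.56 dB.
Required insertion loss = 94 − 88.56 = 5.44 dB.

5.4 dB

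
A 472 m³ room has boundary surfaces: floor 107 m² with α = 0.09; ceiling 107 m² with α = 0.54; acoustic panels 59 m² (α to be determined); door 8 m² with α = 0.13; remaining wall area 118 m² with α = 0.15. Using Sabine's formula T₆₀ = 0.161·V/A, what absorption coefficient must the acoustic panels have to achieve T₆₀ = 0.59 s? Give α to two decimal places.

0.72

From T₆₀ = 0.161·V/A, the target T₆₀ = 0.59 s needs A = 0.161·472/0.59 = 128.80 m².
Absorption from the other surfaces = 107·0.09 + 107·0.54 + 8·0.13 + 118·0.15 = 86.15 m², so the acoustic panels must supply 42.65 m² over 59 m².
α = 42.65/59 = 0.723.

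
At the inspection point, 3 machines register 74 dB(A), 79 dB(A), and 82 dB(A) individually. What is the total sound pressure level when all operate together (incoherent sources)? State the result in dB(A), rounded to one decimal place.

For uncorrelated sources the intensities add, so convert each level to linear form, sum, and take 10·log₁₀ of the total.
Σ 10^(L/10) = 10^(74/10) + 10^(79/10) + 10^(82/10) = 2.630e+08.
L_total = 10·log₁₀(2.630e+08) = 84.20 dB(A).

84.2 dB(A)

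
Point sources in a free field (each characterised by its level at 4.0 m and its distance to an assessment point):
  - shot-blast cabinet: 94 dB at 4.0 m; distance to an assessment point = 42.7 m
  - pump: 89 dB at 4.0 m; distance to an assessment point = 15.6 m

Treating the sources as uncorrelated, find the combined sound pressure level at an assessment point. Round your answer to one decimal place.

Apply inverse-square spreading to bring every level to the receiver, then sum 10^(L/10).
shot-blast cabinet: 94 − 20·log₁₀(42.7/4.0) = 94 − 20.57 = 73.43 dB.
pump: 89 − 20·log₁₀(15.6/4.0) = 89 − 11.82 = 77.18 dB.
Σ 10^(L/10) = 7.427e+07 → L_total = 10·log₁₀(7.427e+07) = 78.71 dB.

78.7 dB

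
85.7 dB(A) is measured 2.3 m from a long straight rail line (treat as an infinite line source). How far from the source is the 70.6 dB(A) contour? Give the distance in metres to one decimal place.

74.4 m

The 15.1 dB drop corresponds to a distance ratio of 10^(15.1/10) for a line source.
r₂ = 2.3·10^((85.7−70.6)/10) = 2.3·10^(15.1/10) = 74.43 m.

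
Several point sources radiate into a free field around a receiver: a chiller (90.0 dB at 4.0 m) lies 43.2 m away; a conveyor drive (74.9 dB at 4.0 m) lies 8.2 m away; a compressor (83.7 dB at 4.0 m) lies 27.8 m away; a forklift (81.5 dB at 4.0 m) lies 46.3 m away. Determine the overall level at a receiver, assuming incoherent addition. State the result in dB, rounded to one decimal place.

73.4 dB

Propagate each source to the receiver with L = L_ref − 20·log₁₀(r/r_ref), then add intensities.
chiller: 90.0 − 20·log₁₀(43.2/4.0) = 90.0 − 20.67 = 69.33 dB.
conveyor drive: 74.9 − 20·log₁₀(8.2/4.0) = 74.9 − 6.24 = 68.66 dB.
compressor: 83.7 − 20·log₁₀(27.8/4.0) = 83.7 − 16.84 = 66.86 dB.
forklift: 81.5 − 20·log₁₀(46.3/4.0) = 81.5 − 21.27 = 60.23 dB.
Σ 10^(L/10) = 2.183e+07 → L_total = 10·log₁₀(2.183e+07) = 73.39 dB.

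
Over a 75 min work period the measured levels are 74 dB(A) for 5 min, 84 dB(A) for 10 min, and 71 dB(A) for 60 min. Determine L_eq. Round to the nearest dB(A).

77 dB(A)

L_eq = 10·log₁₀[(1/T)·Σ tᵢ·10^(Lᵢ/10)] with T = 75 min.
Σ tᵢ·10^(Lᵢ/10) = 5·10^(74/10) + 10·10^(84/10) + 60·10^(71/10) = 3.393e+09.
L_eq = 10·log₁₀(3.393e+09/75) = 76.56 dB(A).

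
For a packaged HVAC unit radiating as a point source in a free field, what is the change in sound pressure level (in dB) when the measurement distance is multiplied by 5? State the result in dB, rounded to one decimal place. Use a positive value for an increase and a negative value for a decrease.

Point-source spreading: ΔL = −20·log₁₀(r₂/r₁).
ΔL = −20·log₁₀(5) = -13.98 dB.

-14.0 dB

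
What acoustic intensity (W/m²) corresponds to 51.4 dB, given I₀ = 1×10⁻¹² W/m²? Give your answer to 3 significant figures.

1.38e-07 W/m²

I = I₀·10^(L/10) = 10⁻¹² × 10^(51.4/10) = 10^(-6.860).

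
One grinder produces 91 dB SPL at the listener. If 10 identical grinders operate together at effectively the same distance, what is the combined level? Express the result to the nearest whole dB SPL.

L_total = L₁ + 10·log₁₀ N for N identical incoherent sources.
L_total = 91 + 10·log₁₀(10) = 91 + 10.000 = 101.00 dB SPL.

101 dB SPL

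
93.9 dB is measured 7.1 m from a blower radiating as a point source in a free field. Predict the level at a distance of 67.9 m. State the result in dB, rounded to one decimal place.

74.3 dB

Point-source attenuation: ΔL = 20·log₁₀(r₂/r₁) = 20·log₁₀(67.9/7.1) = 19.612 dB.
L₂ = 93.9 − 20·log₁₀(67.9/7.1) = 93.9 − 19.612 = 74.29 dB.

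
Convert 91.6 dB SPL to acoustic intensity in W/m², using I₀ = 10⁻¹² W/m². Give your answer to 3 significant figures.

I = I₀·10^(L/10) = 10⁻¹² × 10^(91.6/10) = 10^(-2.840).

0.00145 W/m²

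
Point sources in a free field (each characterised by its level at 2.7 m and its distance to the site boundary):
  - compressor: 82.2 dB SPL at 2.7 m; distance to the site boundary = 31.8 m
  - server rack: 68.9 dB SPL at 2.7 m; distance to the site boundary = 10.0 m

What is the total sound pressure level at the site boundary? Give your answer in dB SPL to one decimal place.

Propagate each source to the receiver with L = L_ref − 20·log₁₀(r/r_ref), then add intensities.
compressor: 82.2 − 20·log₁₀(31.8/2.7) = 82.2 − 21.42 = 60.78 dB SPL.
server rack: 68.9 − 20·log₁₀(10.0/2.7) = 68.9 − 11.37 = 57.53 dB SPL.
Σ 10^(L/10) = 1.762e+06 → L_total = 10·log₁₀(1.762e+06) = 62.46 dB SPL.

62.5 dB SPL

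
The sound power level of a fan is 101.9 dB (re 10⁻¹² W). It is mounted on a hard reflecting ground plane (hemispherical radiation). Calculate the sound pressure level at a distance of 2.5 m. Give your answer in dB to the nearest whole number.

86 dB

L_p = L_w − 10·log₁₀(2π·r²) with r = 2.5 m.
2π·r² = 39.27 m², 10·log₁₀ of that is 15.941 dB.
L_p = 101.9 − 15.941 = 85.96 dB.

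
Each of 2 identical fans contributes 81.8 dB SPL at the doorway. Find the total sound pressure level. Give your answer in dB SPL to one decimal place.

84.8 dB SPL

L_total = L₁ + 10·log₁₀ N for N identical incoherent sources.
L_total = 81.8 + 10·log₁₀(2) = 81.8 + 3.010 = 84.81 dB SPL.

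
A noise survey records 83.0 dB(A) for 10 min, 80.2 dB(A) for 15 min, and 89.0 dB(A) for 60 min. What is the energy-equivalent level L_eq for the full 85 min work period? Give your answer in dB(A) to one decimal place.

L_eq = 10·log₁₀[(1/T)·Σ tᵢ·10^(Lᵢ/10)] with T = 85 min.
Σ tᵢ·10^(Lᵢ/10) = 10·10^(83.0/10) + 15·10^(80.2/10) + 60·10^(89.0/10) = 5.123e+10.
L_eq = 10·log₁₀(5.123e+10/85) = 87.80 dB(A).

87.8 dB(A)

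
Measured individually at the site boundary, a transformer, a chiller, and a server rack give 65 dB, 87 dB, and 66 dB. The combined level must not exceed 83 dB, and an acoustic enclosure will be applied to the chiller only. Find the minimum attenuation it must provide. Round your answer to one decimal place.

Everything except the chiller sums to 10^(65/10) + 10^(66/10) = 7.143e+06 in linear terms, 68.54 dB.
The limit corresponds to 10^(83/10) = 1.995e+08; subtracting the fixed part leaves 1.924e+08 for the chiller, i.e. 82.84 dB.
Required insertion loss = 87 − 82.84 = 4.16 dB.

4.2 dB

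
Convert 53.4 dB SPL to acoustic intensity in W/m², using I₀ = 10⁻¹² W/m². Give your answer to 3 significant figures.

2.19e-07 W/m²

I/I₀ = 10^(53.4/10) = 2.188e+05, so I = 2.188e+05 × 10⁻¹² W/m².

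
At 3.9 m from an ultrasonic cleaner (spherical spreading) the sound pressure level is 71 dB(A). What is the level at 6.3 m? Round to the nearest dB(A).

67 dB(A)

Point-source attenuation: ΔL = 20·log₁₀(r₂/r₁) = 20·log₁₀(6.3/3.9) = 4.166 dB.
L₂ = 71 − 20·log₁₀(6.3/3.9) = 71 − 4.166 = 66.83 dB(A).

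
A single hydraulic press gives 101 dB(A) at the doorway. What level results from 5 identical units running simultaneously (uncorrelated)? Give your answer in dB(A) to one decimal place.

108.0 dB(A)

N identical incoherent sources raise the level by 10·log₁₀ N.
L_total = 101 + 10·log₁₀(5) = 101 + 6.990 = 107.99 dB(A).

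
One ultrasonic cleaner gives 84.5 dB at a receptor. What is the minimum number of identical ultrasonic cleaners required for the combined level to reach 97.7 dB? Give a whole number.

The shortfall is 97.7 − 84.5 = 13.2 dB, and N units add 10·log₁₀ N, so need 10·log₁₀ N ≥ 13.2.
N ≥ 10^(13.2/10) = 20.893, so N = 21.

21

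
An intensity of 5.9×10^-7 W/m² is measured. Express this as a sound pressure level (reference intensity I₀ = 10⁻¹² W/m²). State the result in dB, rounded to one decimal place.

L = 10·log₁₀(I/I₀) = 10·log₁₀(5.9×10^-7/10⁻¹²) = 10·log₁₀(5.9×10^5).
L = 10·(0.7709 + 5) = 57.71 dB.

57.7 dB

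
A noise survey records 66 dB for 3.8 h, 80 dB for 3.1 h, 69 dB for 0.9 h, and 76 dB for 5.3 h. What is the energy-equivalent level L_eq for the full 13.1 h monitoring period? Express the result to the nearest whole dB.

76 dB

Weight each interval's intensity by its duration and average over T = 13.1 h:
Σ tᵢ·10^(Lᵢ/10) = 3.8·10^(66/10) + 3.1·10^(80/10) + 0.9·10^(69/10) + 5.3·10^(76/10) = 5.433e+08.
L_eq = 10·log₁₀(5.433e+08/13.1) = 76.18 dB.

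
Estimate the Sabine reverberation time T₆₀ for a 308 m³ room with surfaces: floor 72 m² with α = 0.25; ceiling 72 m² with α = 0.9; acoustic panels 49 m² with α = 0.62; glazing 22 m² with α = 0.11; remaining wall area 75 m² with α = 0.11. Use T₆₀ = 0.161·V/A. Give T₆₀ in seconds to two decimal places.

0.40 s

Total absorption A = 72·0.25 + 72·0.9 + 49·0.62 + 22·0.11 + 75·0.11 = 123.85 m² sabins.
T₆₀ = 0.161 × 308 / 123.85 = 0.400 s.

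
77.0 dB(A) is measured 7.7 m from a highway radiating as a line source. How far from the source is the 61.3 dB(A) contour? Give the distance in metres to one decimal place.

For a line source L₁ − L₂ = 10·log₁₀(r₂/r₁), so r₂ = r₁·10^((L₁−L₂)/10).
r₂ = 7.7·10^((77.0−61.3)/10) = 7.7·10^(15.7/10) = 286.08 m.

286.1 m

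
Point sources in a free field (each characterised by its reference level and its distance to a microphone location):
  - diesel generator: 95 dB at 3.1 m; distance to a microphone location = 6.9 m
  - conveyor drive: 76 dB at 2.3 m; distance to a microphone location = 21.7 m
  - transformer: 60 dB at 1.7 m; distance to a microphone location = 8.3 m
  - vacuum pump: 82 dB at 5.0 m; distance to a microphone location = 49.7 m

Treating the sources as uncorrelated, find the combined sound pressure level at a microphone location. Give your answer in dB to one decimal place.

Propagate each source to the receiver with L = L_ref − 20·log₁₀(r/r_ref), then add intensities.
diesel generator: 95 − 20·log₁₀(6.9/3.1) = 95 − 6.95 = 88.05 dB.
conveyor drive: 76 − 20·log₁₀(21.7/2.3) = 76 − 19.49 = 56.51 dB.
transformer: 60 − 20·log₁₀(8.3/1.7) = 60 − 13.77 = 46.23 dB.
vacuum pump: 82 − 20·log₁₀(49.7/5.0) = 82 − 19.95 = 62.05 dB.
Σ 10^(L/10) = 6.404e+08 → L_total = 10·log₁₀(6.404e+08) = 88.06 dB.

88.1 dB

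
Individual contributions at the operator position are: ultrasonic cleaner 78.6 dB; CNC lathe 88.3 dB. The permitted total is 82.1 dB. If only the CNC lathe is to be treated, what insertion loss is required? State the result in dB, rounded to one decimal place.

8.8 dB

Everything except the CNC lathe sums to 10^(78.6/10) = 7.244e+07 in linear terms, 78.60 dB.
The limit corresponds to 10^(82.1/10) = 1.622e+08; subtracting the fixed part leaves 8.974e+07 for the CNC lathe, i.e. 79.53 dB.
So the CNC lathe must be reduced from 88.3 to 79.53 dB: IL = 8.77 dB.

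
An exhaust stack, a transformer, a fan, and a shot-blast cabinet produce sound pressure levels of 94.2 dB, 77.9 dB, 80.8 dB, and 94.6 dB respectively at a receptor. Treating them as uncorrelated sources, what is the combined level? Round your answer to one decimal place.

97.6 dB

For uncorrelated sources the intensities add, so convert each level to linear form, sum, and take 10·log₁₀ of the total.
Σ 10^(L/10) = 10^(94.2/10) + 10^(77.9/10) + 10^(80.8/10) + 10^(94.6/10) = 5.696e+09.
L_total = 10·log₁₀(5.696e+09) = 97.56 dB.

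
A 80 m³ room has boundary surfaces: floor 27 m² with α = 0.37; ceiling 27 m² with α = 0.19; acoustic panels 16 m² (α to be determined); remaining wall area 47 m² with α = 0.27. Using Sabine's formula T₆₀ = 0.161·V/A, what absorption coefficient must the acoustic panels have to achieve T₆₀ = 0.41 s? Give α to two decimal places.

From T₆₀ = 0.161·V/A, the target T₆₀ = 0.41 s needs A = 0.161·80/0.41 = 31.41 m².
Absorption from the other surfaces = 27·0.37 + 27·0.19 + 47·0.27 = 27.81 m², so the acoustic panels must supply 3.60 m² over 16 m².
α = 3.60/16 = 0.225.

0.23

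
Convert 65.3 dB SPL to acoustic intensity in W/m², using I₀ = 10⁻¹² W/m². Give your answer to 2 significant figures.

L = 10·log₁₀(I/I₀) ⇒ I = I₀·10^(L/10) = 10⁻¹² × 10^6.53.

3.4e-06 W/m²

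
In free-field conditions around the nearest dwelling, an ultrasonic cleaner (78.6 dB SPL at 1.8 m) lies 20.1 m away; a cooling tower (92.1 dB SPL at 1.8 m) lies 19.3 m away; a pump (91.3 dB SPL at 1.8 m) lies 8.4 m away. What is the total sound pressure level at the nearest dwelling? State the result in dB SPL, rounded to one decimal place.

Propagate each source to the receiver with L = L_ref − 20·log₁₀(r/r_ref), then add intensities.
ultrasonic cleaner: 78.6 − 20·log₁₀(20.1/1.8) = 78.6 − 20.96 = 57.64 dB SPL.
cooling tower: 92.1 − 20·log₁₀(19.3/1.8) = 92.1 − 20.61 = 71.49 dB SPL.
pump: 91.3 − 20·log₁₀(8.4/1.8) = 91.3 − 13.38 = 77.92 dB SPL.
Σ 10^(L/10) = 7.663e+07 → L_total = 10·log₁₀(7.663e+07) = 78.84 dB SPL.

78.8 dB SPL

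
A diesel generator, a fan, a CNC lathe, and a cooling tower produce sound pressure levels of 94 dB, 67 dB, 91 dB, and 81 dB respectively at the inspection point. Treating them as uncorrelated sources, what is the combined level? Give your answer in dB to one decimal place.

95.9 dB

For uncorrelated sources the intensities add, so convert each level to linear form, sum, and take 10·log₁₀ of the total.
Σ 10^(L/10) = 10^(94/10) + 10^(67/10) + 10^(91/10) + 10^(81/10) = 3.902e+09.
L_total = 10·log₁₀(3.902e+09) = 95.91 dB.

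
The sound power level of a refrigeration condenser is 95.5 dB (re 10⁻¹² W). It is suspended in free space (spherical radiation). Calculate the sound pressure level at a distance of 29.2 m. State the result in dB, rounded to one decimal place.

55.2 dB

Free-field spherical radiation: L_p = L_w − 10·log₁₀(4π·r²), r = 29.2 m.
4π·r² = 1.071e+04 m², 10·log₁₀ of that is 40.300 dB.
L_p = 95.5 − 40.300 = 55.20 dB.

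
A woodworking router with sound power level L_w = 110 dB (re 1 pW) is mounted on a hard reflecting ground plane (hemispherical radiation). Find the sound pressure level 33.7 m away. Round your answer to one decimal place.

L_p = L_w − 10·log₁₀(2π·r²) with r = 33.7 m.
2π·r² = 7136 m², 10·log₁₀ of that is 38.534 dB.
L_p = 110 − 38.534 = 71.47 dB.

71.5 dB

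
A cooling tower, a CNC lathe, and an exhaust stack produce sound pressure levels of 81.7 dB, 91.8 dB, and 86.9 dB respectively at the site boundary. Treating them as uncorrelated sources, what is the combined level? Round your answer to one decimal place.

93.3 dB

For uncorrelated sources the intensities add, so convert each level to linear form, sum, and take 10·log₁₀ of the total.
Σ 10^(L/10) = 10^(81.7/10) + 10^(91.8/10) + 10^(86.9/10) = 2.151e+09.
L_total = 10·log₁₀(2.151e+09) = 93.33 dB.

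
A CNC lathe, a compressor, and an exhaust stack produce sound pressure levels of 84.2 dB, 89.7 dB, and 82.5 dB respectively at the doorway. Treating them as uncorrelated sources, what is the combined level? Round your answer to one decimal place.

Incoherent sources combine by intensity addition: L_total = 10·log₁₀(Σ 10^(L_i/10)).
Σ 10^(L/10) = 10^(84.2/10) + 10^(89.7/10) + 10^(82.5/10) = 1.374e+09.
L_total = 10·log₁₀(1.374e+09) = 91.38 dB.

91.4 dB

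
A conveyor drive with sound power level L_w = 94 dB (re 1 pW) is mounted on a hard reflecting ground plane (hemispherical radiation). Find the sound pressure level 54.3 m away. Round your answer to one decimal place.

The power spreads over a hemisphere of area 2π·r², so L_p = L_w − 10·log₁₀(2π·r²).
2π·r² = 1.853e+04 m², 10·log₁₀ of that is 42.678 dB.
L_p = 94 − 42.678 = 51.32 dB.

51.3 dB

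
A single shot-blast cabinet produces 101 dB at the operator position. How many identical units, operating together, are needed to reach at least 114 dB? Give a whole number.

20

The shortfall is 114 − 101 = 13.0 dB, and N units add 10·log₁₀ N, so need 10·log₁₀ N ≥ 13.0.
N ≥ 10^(13.0/10) = 19.953, so N = 20.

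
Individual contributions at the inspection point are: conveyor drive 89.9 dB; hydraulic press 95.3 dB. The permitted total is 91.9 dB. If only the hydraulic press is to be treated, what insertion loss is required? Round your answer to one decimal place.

Everything except the hydraulic press sums to 10^(89.9/10) = 9.772e+08 in linear terms, 89.90 dB.
To meet 91.9 dB overall, the treated hydraulic press may contribute at most 10^(91.9/10) − 9.772e+08 = 5.716e+08, i.e. 87.57 dB.
Required insertion loss = 95.3 − 87.57 = 7.73 dB.

7.7 dB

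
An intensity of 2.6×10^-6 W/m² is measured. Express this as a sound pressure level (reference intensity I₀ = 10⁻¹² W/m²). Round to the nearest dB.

64 dB

L = 10·log₁₀(I/I₀) = 10·log₁₀(2.6×10^-6/10⁻¹²) = 10·log₁₀(2.6×10^6).
L = 10·(0.4150 + 6) = 64.15 dB.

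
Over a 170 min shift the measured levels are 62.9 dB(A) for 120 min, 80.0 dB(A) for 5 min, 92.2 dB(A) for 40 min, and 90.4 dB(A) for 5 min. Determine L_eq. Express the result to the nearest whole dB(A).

L_eq = 10·log₁₀[(1/T)·Σ tᵢ·10^(Lᵢ/10)] with T = 170 min.
Σ tᵢ·10^(Lᵢ/10) = 120·10^(62.9/10) + 5·10^(80.0/10) + 40·10^(92.2/10) + 5·10^(90.4/10) = 7.260e+10.
L_eq = 10·log₁₀(7.260e+10/170) = 86.30 dB(A).

86 dB(A)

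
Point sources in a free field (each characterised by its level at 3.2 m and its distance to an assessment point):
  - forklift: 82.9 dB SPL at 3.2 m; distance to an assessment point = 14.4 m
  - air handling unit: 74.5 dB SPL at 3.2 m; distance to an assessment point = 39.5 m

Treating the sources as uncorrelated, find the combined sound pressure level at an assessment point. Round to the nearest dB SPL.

70 dB SPL

Propagate each source to the receiver with L = L_ref − 20·log₁₀(r/r_ref), then add intensities.
forklift: 82.9 − 20·log₁₀(14.4/3.2) = 82.9 − 13.06 = 69.84 dB SPL.
air handling unit: 74.5 − 20·log₁₀(39.5/3.2) = 74.5 − 21.83 = 52.67 dB SPL.
Σ 10^(L/10) = 9.814e+06 → L_total = 10·log₁₀(9.814e+06) = 69.92 dB SPL.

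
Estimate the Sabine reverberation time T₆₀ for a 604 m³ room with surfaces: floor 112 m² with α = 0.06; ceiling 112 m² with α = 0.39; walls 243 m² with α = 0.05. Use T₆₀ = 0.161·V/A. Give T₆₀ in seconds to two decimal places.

A = Σ Sᵢαᵢ = 112·0.06 + 112·0.39 + 243·0.05 = 62.55 m².
T₆₀ = 0.161 × 604 / 62.55 = 1.555 s.

1.55 s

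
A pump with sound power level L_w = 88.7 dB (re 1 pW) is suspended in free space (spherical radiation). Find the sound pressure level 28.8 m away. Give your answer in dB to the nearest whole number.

Free-field spherical radiation: L_p = L_w − 10·log₁₀(4π·r²), r = 28.8 m.
4π·r² = 1.042e+04 m², 10·log₁₀ of that is 40.180 dB.
L_p = 88.7 − 40.180 = 48.52 dB.

49 dB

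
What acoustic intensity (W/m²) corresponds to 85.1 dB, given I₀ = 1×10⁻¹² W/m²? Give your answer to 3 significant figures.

0.000324 W/m²

L = 10·log₁₀(I/I₀) ⇒ I = I₀·10^(L/10) = 10⁻¹² × 10^8.51.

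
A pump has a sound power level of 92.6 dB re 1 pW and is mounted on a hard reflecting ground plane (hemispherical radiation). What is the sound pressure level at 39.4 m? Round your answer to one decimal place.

52.7 dB

L_p = L_w − 10·log₁₀(2π·r²) with r = 39.4 m.
2π·r² = 9754 m², 10·log₁₀ of that is 39.892 dB.
L_p = 92.6 − 39.892 = 52.71 dB.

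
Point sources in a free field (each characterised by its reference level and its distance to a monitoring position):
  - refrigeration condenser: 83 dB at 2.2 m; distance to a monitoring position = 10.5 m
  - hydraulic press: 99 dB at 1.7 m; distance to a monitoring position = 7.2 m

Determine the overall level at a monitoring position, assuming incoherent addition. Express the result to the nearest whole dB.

87 dB

Propagate each source to the receiver with L = L_ref − 20·log₁₀(r/r_ref), then add intensities.
refrigeration condenser: 83 − 20·log₁₀(10.5/2.2) = 83 − 13.58 = 69.42 dB.
hydraulic press: 99 − 20·log₁₀(7.2/1.7) = 99 − 12.54 = 86.46 dB.
Σ 10^(L/10) = 4.516e+08 → L_total = 10·log₁₀(4.516e+08) = 86.55 dB.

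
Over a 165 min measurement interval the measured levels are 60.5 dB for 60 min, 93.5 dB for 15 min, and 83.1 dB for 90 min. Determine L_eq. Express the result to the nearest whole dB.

85 dB

L_eq = 10·log₁₀[(1/T)·Σ tᵢ·10^(Lᵢ/10)] with T = 165 min.
Σ tᵢ·10^(Lᵢ/10) = 60·10^(60.5/10) + 15·10^(93.5/10) + 90·10^(83.1/10) = 5.202e+10.
L_eq = 10·log₁₀(5.202e+10/165) = 84.99 dB.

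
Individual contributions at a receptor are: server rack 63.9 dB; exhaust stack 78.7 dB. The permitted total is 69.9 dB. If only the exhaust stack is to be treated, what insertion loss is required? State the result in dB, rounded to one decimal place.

10.1 dB

The untreated sources together contribute 10^(63.9/10) = 2.455e+06, i.e. 63.90 dB.
To meet 69.9 dB overall, the treated exhaust stack may contribute at most 10^(69.9/10) − 2.455e+06 = 7.318e+06, i.e. 68.64 dB.
Required insertion loss = 78.7 − 68.64 = 10.06 dB.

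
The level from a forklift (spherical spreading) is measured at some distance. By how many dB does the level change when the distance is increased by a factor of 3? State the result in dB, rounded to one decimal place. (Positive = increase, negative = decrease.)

-9.5 dB

Point-source spreading: ΔL = −20·log₁₀(r₂/r₁).
ΔL = −20·log₁₀(3) = -9.54 dB.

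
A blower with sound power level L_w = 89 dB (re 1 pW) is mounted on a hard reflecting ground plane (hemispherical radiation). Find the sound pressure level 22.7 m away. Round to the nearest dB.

Free-field hemispherical radiation: L_p = L_w − 10·log₁₀(2π·r²), r = 22.7 m.
2π·r² = 3238 m², 10·log₁₀ of that is 35.102 dB.
L_p = 89 − 35.102 = 53.90 dB.

54 dB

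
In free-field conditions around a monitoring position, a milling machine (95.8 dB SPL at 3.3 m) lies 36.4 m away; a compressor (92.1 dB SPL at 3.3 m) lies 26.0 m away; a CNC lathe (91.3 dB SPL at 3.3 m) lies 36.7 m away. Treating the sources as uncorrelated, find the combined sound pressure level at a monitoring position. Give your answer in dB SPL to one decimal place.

Apply inverse-square spreading to bring every level to the receiver, then sum 10^(L/10).
milling machine: 95.8 − 20·log₁₀(36.4/3.3) = 95.8 − 20.85 = 74.95 dB SPL.
compressor: 92.1 − 20·log₁₀(26.0/3.3) = 92.1 − 17.93 = 74.17 dB SPL.
CNC lathe: 91.3 − 20·log₁₀(36.7/3.3) = 91.3 − 20.92 = 70.38 dB SPL.
Σ 10^(L/10) = 6.828e+07 → L_total = 10·log₁₀(6.828e+07) = 78.34 dB SPL.

78.3 dB SPL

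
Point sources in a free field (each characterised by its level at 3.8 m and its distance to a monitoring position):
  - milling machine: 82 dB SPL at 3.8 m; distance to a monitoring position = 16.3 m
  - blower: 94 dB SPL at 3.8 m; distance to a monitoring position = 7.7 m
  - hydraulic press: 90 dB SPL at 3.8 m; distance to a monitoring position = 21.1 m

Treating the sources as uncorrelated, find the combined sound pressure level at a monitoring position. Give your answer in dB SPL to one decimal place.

88.1 dB SPL

Apply inverse-square spreading to bring every level to the receiver, then sum 10^(L/10).
milling machine: 82 − 20·log₁₀(16.3/3.8) = 82 − 12.65 = 69.35 dB SPL.
blower: 94 − 20·log₁₀(7.7/3.8) = 94 − 6.13 = 87.87 dB SPL.
hydraulic press: 90 − 20·log₁₀(21.1/3.8) = 90 − 14.89 = 75.11 dB SPL.
Σ 10^(L/10) = 6.528e+08 → L_total = 10·log₁₀(6.528e+08) = 88.15 dB SPL.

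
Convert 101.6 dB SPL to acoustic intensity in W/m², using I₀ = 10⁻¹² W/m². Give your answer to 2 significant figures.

0.014 W/m²

I = I₀·10^(L/10) = 10⁻¹² × 10^(101.6/10) = 10^(-1.840).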